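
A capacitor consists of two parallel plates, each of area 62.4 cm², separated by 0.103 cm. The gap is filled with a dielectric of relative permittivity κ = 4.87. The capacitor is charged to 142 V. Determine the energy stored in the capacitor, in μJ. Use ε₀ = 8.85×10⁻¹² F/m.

A = 62.4 cm² = 6.24×10⁻³ m².
C = κε₀A/d = 4.87 × 8.85×10⁻¹² × 6.24×10⁻³ / 1.03×10⁻³ = 2.61×10⁻¹⁰ F.
U = ½CV² = ½ × 2.61×10⁻¹⁰ × (142)² = 2.63×10⁻⁶ J.

U ≈ 2.63 μJ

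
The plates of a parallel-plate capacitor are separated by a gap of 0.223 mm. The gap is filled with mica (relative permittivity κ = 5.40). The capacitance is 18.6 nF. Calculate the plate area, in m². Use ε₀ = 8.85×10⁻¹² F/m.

A = Cd/(κε₀) = 1.86×10⁻⁸ × 2.23×10⁻⁴ / (5.40 × 8.85×10⁻¹²) = 8.68×10⁻² m².

0.0868 m²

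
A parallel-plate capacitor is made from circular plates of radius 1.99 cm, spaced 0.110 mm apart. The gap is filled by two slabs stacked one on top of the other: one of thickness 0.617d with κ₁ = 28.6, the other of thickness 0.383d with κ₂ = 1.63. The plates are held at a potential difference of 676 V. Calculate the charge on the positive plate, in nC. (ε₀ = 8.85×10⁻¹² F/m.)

A = π(1.99 cm)² = 1.24×10⁻³ m².
Stacked slabs ⇒ two capacitors in series, each with the full plate area.
C₁ = κ₁ε₀A/d₁ = 28.6 × 8.85×10⁻¹² × 1.24×10⁻³ / 6.79×10⁻⁵ = 4.64×10⁻⁹ F.
C₂ = κ₂ε₀A/d₂ = 1.63 × 8.85×10⁻¹² × 1.24×10⁻³ / 4.21×10⁻⁵ = 4.26×10⁻¹⁰ F.
C = (1/C₁ + 1/C₂)⁻¹ = 3.90×10⁻¹⁰ F.
Q = CV = 3.90×10⁻¹⁰ × 676 = 2.64×10⁻⁷ C.

264 nC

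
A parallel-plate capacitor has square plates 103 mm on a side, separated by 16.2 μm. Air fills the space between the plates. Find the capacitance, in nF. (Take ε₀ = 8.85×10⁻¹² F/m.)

A = (103 mm)² = 1.06×10⁻² m².
C = ε₀A/d = 8.85×10⁻¹² × 1.06×10⁻² / 1.62×10⁻⁵ = 5.80×10⁻⁹ F.

C ≈ 5.80 nF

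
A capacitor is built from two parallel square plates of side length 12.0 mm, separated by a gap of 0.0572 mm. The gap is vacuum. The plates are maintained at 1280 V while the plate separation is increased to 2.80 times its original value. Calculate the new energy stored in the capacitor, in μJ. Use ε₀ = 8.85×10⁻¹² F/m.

U ≈ 6.52 μJ

A = (12.0 mm)² = 1.44×10⁻⁴ m².
Initially C₁ = ε₀A/d = 8.85×10⁻¹² × 1.44×10⁻⁴ / 5.72×10⁻⁵ = 2.23×10⁻¹¹ F.
U₁ = 1.83×10⁻⁵ J.
Battery connected ⇒ V is held fixed. C₂ = 0.357 C₁ and U = ½CV², so U₂/U₁ = C₂/C₁ = 0.357.
U₂ = 0.357 × 1.83×10⁻⁵ = 6.52×10⁻⁶ J.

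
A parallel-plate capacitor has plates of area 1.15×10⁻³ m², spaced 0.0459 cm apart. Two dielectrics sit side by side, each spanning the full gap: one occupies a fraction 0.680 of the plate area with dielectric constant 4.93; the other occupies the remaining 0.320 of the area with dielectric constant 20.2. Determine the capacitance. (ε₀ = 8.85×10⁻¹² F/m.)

218 pF

Side-by-side slabs ⇒ two capacitors in parallel, each spanning the full gap.
C₁ = κ₁ε₀A₁/d = 4.93 × 8.85×10⁻¹² × 7.82×10⁻⁴ / 4.59×10⁻⁴ = 7.43×10⁻¹¹ F.
C₂ = κ₂ε₀A₂/d = 20.2 × 8.85×10⁻¹² × 3.68×10⁻⁴ / 4.59×10⁻⁴ = 1.43×10⁻¹⁰ F.
C = C₁ + C₂ = 2.18×10⁻¹⁰ F.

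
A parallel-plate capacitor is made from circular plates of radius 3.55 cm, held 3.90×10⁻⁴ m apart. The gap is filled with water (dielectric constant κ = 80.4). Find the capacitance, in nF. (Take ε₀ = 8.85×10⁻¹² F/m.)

A = π(3.55 cm)² = 3.96×10⁻³ m².
C = κε₀A/d = 80.4 × 8.85×10⁻¹² × 3.96×10⁻³ / 3.90×10⁻⁴ = 7.22×10⁻⁹ F.

7.22 nF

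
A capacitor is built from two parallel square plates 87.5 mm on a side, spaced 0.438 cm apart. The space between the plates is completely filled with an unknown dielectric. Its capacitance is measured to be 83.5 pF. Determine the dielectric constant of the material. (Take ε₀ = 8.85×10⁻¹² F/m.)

κ ≈ 5.40

A = (87.5 mm)² = 7.66×10⁻³ m².
κ = Cd/(ε₀A) = 8.35×10⁻¹¹ × 4.38×10⁻³ / (8.85×10⁻¹² × 7.66×10⁻³) = 5.40.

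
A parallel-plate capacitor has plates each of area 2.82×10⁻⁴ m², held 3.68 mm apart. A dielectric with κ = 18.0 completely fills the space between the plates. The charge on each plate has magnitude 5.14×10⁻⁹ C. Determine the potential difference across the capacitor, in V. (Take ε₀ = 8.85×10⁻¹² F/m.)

C = κε₀A/d = 18.0 × 8.85×10⁻¹² × 2.82×10⁻⁴ / 3.68×10⁻³ = 1.22×10⁻¹¹ F.
V = Q/C = 5.14×10⁻⁹ / 1.22×10⁻¹¹ = 4.21×10² V.

V ≈ 421 V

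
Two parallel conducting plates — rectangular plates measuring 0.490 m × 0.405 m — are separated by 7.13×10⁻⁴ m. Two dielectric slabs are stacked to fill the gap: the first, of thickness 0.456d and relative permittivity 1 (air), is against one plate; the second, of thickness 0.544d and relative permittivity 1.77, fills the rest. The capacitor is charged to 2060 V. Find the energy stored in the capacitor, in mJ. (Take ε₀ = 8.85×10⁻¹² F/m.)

U ≈ 6.85 mJ

A = 0.490 × 0.405 m² = 0.198 m².
Stacked slabs ⇒ two capacitors in series, each with the full plate area.
C₁ = κ₁ε₀A/d₁ = 1.00 × 8.85×10⁻¹² × 0.198 / 3.25×10⁻⁴ = 5.40×10⁻⁹ F.
C₂ = κ₂ε₀A/d₂ = 1.77 × 8.85×10⁻¹² × 0.198 / 3.88×10⁻⁴ = 8.01×10⁻⁹ F.
C = (1/C₁ + 1/C₂)⁻¹ = 3.23×10⁻⁹ F.
U = ½CV² = ½ × 3.23×10⁻⁹ × (2060)² = 6.85×10⁻³ J.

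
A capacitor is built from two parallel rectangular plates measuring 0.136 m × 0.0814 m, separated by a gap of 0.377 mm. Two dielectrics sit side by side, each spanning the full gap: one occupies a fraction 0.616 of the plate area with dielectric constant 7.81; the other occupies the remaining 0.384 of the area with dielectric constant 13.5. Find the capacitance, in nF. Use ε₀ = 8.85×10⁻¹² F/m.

2.60 nF

A = 0.136 × 0.0814 m² = 1.11×10⁻² m².
Side-by-side slabs ⇒ two capacitors in parallel, each spanning the full gap.
C₁ = κ₁ε₀A₁/d = 7.81 × 8.85×10⁻¹² × 6.82×10⁻³ / 3.77×10⁻⁴ = 1.25×10⁻⁹ F.
C₂ = κ₂ε₀A₂/d = 13.5 × 8.85×10⁻¹² × 4.25×10⁻³ / 3.77×10⁻⁴ = 1.35×10⁻⁹ F.
C = C₁ + C₂ = 2.60×10⁻⁹ F.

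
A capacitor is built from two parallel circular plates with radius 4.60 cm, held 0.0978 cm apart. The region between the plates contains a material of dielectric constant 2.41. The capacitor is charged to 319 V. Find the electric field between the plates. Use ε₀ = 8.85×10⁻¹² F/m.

326 kV/m

E = V/d = 319 / 9.78×10⁻⁴ = 3.26×10⁵ V/m.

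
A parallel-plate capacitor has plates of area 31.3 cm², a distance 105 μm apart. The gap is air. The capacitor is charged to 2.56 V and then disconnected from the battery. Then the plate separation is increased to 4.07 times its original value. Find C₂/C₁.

0.246

C = ε₀A/d scales as 1/d, so C₂/C₁ = d₁/d₂ = 1/4.07 = 0.246.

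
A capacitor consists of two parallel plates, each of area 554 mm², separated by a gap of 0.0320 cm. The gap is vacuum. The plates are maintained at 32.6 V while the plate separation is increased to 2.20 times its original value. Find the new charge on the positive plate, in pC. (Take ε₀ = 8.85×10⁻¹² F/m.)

227 pC

A = 554 mm² = 5.54×10⁻⁴ m².
Initially C₁ = ε₀A/d = 8.85×10⁻¹² × 5.54×10⁻⁴ / 3.20×10⁻⁴ = 1.53×10⁻¹¹ F.
Q₁ = 4.99×10⁻¹⁰ C.
Battery connected ⇒ V is held fixed. C₂ = 0.455 C₁ and Q = CV, so Q₂/Q₁ = C₂/C₁ = 0.455.
Q₂ = 0.455 × 4.99×10⁻¹⁰ = 2.27×10⁻¹⁰ C.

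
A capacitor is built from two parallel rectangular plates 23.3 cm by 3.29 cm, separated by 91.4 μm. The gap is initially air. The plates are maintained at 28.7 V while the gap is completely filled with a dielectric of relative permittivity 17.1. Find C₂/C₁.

C₂/C₁ ≈ 17.1

C = κε₀A/d scales with κ, so C₂/C₁ = κ = 17.1.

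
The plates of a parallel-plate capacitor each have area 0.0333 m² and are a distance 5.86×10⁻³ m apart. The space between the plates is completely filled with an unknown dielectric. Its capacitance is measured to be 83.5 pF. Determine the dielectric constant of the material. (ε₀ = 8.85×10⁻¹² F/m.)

κ = Cd/(ε₀A) = 8.35×10⁻¹¹ × 5.86×10⁻³ / (8.85×10⁻¹² × 3.33×10⁻²) = 1.66.

κ ≈ 1.66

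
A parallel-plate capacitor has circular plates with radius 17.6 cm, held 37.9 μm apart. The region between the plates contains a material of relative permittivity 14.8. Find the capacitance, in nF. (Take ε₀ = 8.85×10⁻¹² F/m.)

C ≈ 336 nF

A = π(17.6 cm)² = 9.73×10⁻² m².
C = κε₀A/d = 14.8 × 8.85×10⁻¹² × 9.73×10⁻² / 3.79×10⁻⁵ = 3.36×10⁻⁷ F.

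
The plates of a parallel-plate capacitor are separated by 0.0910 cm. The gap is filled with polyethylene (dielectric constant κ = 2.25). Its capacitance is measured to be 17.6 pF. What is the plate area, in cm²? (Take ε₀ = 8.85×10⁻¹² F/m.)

A = Cd/(κε₀) = 1.76×10⁻¹¹ × 9.10×10⁻⁴ / (2.25 × 8.85×10⁻¹²) = 8.04×10⁻⁴ m².

A ≈ 8.04 cm²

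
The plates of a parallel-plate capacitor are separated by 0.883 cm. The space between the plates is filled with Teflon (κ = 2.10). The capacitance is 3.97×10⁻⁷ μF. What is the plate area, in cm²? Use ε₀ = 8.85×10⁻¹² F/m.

A = Cd/(κε₀) = 3.97×10⁻¹³ × 8.83×10⁻³ / (2.10 × 8.85×10⁻¹²) = 1.89×10⁻⁴ m².

1.89 cm²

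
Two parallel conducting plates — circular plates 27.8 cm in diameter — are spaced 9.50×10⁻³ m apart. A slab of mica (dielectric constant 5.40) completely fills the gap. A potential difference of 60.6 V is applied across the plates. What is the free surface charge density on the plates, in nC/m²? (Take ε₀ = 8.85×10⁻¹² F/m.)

σ ≈ 305 nC/m²

A = π(27.8/2 cm)² = 6.07×10⁻² m².
C = κε₀A/d = 5.40 × 8.85×10⁻¹² × 6.07×10⁻² / 9.50×10⁻³ = 3.05×10⁻¹⁰ F.
σ = Q/A = CV/A = 3.05×10⁻¹⁰ × 60.6 / 6.07×10⁻² = 3.05×10⁻⁷ C/m².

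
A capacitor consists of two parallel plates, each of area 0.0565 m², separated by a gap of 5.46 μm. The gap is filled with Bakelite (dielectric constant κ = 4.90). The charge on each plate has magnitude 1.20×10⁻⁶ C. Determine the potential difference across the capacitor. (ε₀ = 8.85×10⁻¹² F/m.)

C = κε₀A/d = 4.90 × 8.85×10⁻¹² × 5.65×10⁻² / 5.46×10⁻⁶ = 4.49×10⁻⁷ F.
V = Q/C = 1.20×10⁻⁶ / 4.49×10⁻⁷ = 2.67 V.

V ≈ 2.67 V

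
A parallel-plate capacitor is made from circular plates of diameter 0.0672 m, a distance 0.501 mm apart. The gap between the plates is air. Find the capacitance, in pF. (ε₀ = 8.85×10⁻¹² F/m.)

A = π(0.0672/2 m)² = 3.55×10⁻³ m².
C = ε₀A/d = 8.85×10⁻¹² × 3.55×10⁻³ / 5.01×10⁻⁴ = 6.27×10⁻¹¹ F.

62.7 pF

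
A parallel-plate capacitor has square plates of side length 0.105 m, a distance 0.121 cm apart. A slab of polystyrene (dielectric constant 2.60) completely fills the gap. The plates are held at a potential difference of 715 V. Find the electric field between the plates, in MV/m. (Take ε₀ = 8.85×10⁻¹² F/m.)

E ≈ 0.591 MV/m

E = V/d = 715 / 1.21×10⁻³ = 5.91×10⁵ V/m.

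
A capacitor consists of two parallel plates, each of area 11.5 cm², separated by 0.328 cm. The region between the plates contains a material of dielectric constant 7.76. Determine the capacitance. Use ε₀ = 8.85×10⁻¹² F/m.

C ≈ 24.1 pF

A = 11.5 cm² = 1.15×10⁻³ m².
C = κε₀A/d = 7.76 × 8.85×10⁻¹² × 1.15×10⁻³ / 3.28×10⁻³ = 2.41×10⁻¹¹ F.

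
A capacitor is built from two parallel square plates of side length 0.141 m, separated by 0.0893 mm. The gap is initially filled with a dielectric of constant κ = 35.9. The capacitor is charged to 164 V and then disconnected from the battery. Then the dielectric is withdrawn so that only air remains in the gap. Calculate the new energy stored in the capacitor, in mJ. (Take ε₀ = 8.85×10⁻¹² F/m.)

34.1 mJ

A = (0.141 m)² = 1.99×10⁻² m².
Initially C₁ = κε₀A/d = 35.9 × 8.85×10⁻¹² × 1.99×10⁻² / 8.93×10⁻⁵ = 7.07×10⁻⁸ F.
U₁ = 9.51×10⁻⁴ J.
Isolated ⇒ Q is held fixed. C₂ = 0.0279 C₁ and U = Q²/(2C), so U₂/U₁ = C₁/C₂ = 35.9.
U₂ = 35.9 × 9.51×10⁻⁴ = 3.41×10⁻² J.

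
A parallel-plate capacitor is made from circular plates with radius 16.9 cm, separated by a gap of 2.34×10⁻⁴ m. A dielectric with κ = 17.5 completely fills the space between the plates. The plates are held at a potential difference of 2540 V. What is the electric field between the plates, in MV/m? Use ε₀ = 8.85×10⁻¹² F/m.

E = V/d = 2540 / 2.34×10⁻⁴ = 1.09×10⁷ V/m.

10.9 MV/m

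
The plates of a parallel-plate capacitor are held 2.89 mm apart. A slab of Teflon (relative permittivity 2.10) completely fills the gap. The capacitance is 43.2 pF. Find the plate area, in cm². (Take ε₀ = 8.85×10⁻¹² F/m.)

A ≈ 67.2 cm²

A = Cd/(κε₀) = 4.32×10⁻¹¹ × 2.89×10⁻³ / (2.10 × 8.85×10⁻¹²) = 6.72×10⁻³ m².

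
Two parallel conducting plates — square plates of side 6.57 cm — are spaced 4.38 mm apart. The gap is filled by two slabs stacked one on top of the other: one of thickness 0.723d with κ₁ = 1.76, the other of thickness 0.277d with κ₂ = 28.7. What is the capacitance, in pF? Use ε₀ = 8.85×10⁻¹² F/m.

A = (6.57 cm)² = 4.32×10⁻³ m².
Stacked slabs ⇒ two capacitors in series, each with the full plate area.
C₁ = κ₁ε₀A/d₁ = 1.76 × 8.85×10⁻¹² × 4.32×10⁻³ / 3.17×10⁻³ = 2.12×10⁻¹¹ F.
C₂ = κ₂ε₀A/d₂ = 28.7 × 8.85×10⁻¹² × 4.32×10⁻³ / 1.21×10⁻³ = 9.04×10⁻¹⁰ F.
C = (1/C₁ + 1/C₂)⁻¹ = 2.07×10⁻¹¹ F.

C ≈ 20.7 pF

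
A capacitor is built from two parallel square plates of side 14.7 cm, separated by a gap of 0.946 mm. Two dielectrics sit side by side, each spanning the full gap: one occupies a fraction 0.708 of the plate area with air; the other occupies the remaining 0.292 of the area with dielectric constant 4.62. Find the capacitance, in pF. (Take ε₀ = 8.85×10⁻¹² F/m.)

C ≈ 416 pF

A = (14.7 cm)² = 2.16×10⁻² m².
Side-by-side slabs ⇒ two capacitors in parallel, each spanning the full gap.
C₁ = κ₁ε₀A₁/d = 1.00 × 8.85×10⁻¹² × 1.53×10⁻² / 9.46×10⁻⁴ = 1.43×10⁻¹⁰ F.
C₂ = κ₂ε₀A₂/d = 4.62 × 8.85×10⁻¹² × 6.31×10⁻³ / 9.46×10⁻⁴ = 2.73×10⁻¹⁰ F.
C = C₁ + C₂ = 4.16×10⁻¹⁰ F.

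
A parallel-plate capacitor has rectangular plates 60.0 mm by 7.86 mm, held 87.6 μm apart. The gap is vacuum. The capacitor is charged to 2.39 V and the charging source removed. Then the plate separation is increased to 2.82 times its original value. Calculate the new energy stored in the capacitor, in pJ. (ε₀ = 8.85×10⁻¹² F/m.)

A = 60.0 × 7.86 mm² = 4.72×10⁻⁴ m².
Initially C₁ = ε₀A/d = 8.85×10⁻¹² × 4.72×10⁻⁴ / 8.76×10⁻⁵ = 4.76×10⁻¹¹ F.
U₁ = 1.36×10⁻¹⁰ J.
Isolated ⇒ Q is held fixed. C₂ = 0.355 C₁ and U = Q²/(2C), so U₂/U₁ = C₁/C₂ = 2.82.
U₂ = 2.82 × 1.36×10⁻¹⁰ = 3.84×10⁻¹⁰ J.

384 pJ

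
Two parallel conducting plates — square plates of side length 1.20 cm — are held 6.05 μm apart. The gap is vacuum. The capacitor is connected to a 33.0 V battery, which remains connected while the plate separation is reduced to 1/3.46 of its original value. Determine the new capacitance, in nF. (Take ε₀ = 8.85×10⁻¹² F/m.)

A = (1.20 cm)² = 1.44×10⁻⁴ m².
Initially C₁ = ε₀A/d = 8.85×10⁻¹² × 1.44×10⁻⁴ / 6.05×10⁻⁶ = 2.11×10⁻¹⁰ F.
C = ε₀A/d scales as 1/d, so C₂/C₁ = d₁/d₂ = 3.46.
C₂ = 3.46 × 2.11×10⁻¹⁰ = 7.29×10⁻¹⁰ F.

C ≈ 0.729 nF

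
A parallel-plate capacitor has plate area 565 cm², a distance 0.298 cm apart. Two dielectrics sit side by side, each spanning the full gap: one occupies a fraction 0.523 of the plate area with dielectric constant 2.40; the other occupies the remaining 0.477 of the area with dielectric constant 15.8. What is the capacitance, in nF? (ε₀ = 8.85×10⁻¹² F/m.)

1.48 nF

A = 565 cm² = 5.65×10⁻² m².
Side-by-side slabs ⇒ two capacitors in parallel, each spanning the full gap.
C₁ = κ₁ε₀A₁/d = 2.40 × 8.85×10⁻¹² × 2.95×10⁻² / 2.98×10⁻³ = 2.11×10⁻¹⁰ F.
C₂ = κ₂ε₀A₂/d = 15.8 × 8.85×10⁻¹² × 2.70×10⁻² / 2.98×10⁻³ = 1.26×10⁻⁹ F.
C = C₁ + C₂ = 1.48×10⁻⁹ F.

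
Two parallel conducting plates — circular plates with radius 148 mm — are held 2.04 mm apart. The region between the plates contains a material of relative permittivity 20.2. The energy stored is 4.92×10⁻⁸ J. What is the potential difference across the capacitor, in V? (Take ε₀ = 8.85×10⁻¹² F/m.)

A = π(148 mm)² = 6.88×10⁻² m².
C = κε₀A/d = 20.2 × 8.85×10⁻¹² × 6.88×10⁻² / 2.04×10⁻³ = 6.03×10⁻⁹ F.
V = √(2U/C) = √(2 × 4.92×10⁻⁸ / 6.03×10⁻⁹) = 4.04 V.

V ≈ 4.04 V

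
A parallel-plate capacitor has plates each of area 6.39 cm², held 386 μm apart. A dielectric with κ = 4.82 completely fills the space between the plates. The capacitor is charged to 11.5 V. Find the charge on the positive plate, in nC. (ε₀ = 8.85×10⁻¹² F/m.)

A = 6.39 cm² = 6.39×10⁻⁴ m².
C = κε₀A/d = 4.82 × 8.85×10⁻¹² × 6.39×10⁻⁴ / 3.86×10⁻⁴ = 7.06×10⁻¹¹ F.
Q = CV = 7.06×10⁻¹¹ × 11.5 = 8.12×10⁻¹⁰ C.

Q ≈ 0.812 nC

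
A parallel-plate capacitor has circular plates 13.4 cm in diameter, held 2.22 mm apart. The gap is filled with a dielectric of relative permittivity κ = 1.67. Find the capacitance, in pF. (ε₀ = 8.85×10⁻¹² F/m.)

93.9 pF

A = π(13.4/2 cm)² = 1.41×10⁻² m².
C = κε₀A/d = 1.67 × 8.85×10⁻¹² × 1.41×10⁻² / 2.22×10⁻³ = 9.39×10⁻¹¹ F.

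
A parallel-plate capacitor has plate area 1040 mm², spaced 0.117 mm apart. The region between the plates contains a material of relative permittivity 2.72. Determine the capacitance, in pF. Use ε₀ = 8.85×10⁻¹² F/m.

214 pF

A = 1040 mm² = 1.04×10⁻³ m².
C = κε₀A/d = 2.72 × 8.85×10⁻¹² × 1.04×10⁻³ / 1.17×10⁻⁴ = 2.14×10⁻¹⁰ F.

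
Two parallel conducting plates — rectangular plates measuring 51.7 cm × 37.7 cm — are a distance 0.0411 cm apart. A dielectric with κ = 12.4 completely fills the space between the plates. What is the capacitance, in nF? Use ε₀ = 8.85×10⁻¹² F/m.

A = 51.7 × 37.7 cm² = 0.195 m².
C = κε₀A/d = 12.4 × 8.85×10⁻¹² × 0.195 / 4.11×10⁻⁴ = 5.20×10⁻⁸ F.

C ≈ 52.0 nF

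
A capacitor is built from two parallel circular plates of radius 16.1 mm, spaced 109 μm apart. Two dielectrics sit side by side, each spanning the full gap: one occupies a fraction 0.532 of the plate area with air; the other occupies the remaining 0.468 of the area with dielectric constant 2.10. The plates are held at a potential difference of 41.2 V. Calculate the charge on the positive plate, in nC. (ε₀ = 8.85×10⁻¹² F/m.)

A = π(16.1 mm)² = 8.14×10⁻⁴ m².
Side-by-side slabs ⇒ two capacitors in parallel, each spanning the full gap.
C₁ = κ₁ε₀A₁/d = 1.00 × 8.85×10⁻¹² × 4.33×10⁻⁴ / 1.09×10⁻⁴ = 3.52×10⁻¹¹ F.
C₂ = κ₂ε₀A₂/d = 2.10 × 8.85×10⁻¹² × 3.81×10⁻⁴ / 1.09×10⁻⁴ = 6.50×10⁻¹¹ F.
C = C₁ + C₂ = 1.00×10⁻¹⁰ F.
Q = CV = 1.00×10⁻¹⁰ × 41.2 = 4.13×10⁻⁹ C.

Q ≈ 4.13 nC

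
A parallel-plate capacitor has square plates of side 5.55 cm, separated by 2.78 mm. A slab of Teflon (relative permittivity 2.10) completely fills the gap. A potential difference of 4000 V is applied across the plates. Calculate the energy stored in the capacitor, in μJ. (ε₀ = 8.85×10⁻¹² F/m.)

A = (5.55 cm)² = 3.08×10⁻³ m².
C = κε₀A/d = 2.10 × 8.85×10⁻¹² × 3.08×10⁻³ / 2.78×10⁻³ = 2.06×10⁻¹¹ F.
U = ½CV² = ½ × 2.06×10⁻¹¹ × (4000)² = 1.65×10⁻⁴ J.

165 μJ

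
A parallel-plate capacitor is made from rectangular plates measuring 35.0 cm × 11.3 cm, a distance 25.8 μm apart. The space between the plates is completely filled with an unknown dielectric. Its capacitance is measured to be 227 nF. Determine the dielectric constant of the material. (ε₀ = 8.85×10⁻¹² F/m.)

A = 35.0 × 11.3 cm² = 3.96×10⁻² m².
κ = Cd/(ε₀A) = 2.27×10⁻⁷ × 2.58×10⁻⁵ / (8.85×10⁻¹² × 3.96×10⁻²) = 16.7.

κ ≈ 16.7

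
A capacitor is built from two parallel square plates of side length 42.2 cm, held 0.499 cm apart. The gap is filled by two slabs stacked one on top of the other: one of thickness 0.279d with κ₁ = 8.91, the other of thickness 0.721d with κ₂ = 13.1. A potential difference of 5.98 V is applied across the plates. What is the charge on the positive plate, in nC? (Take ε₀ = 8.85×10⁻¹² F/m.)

Q ≈ 21.9 nC

A = (42.2 cm)² = 0.178 m².
Stacked slabs ⇒ two capacitors in series, each with the full plate area.
C₁ = κ₁ε₀A/d₁ = 8.91 × 8.85×10⁻¹² × 0.178 / 1.39×10⁻³ = 1.01×10⁻⁸ F.
C₂ = κ₂ε₀A/d₂ = 13.1 × 8.85×10⁻¹² × 0.178 / 3.60×10⁻³ = 5.74×10⁻⁹ F.
C = (1/C₁ + 1/C₂)⁻¹ = 3.66×10⁻⁹ F.
Q = CV = 3.66×10⁻⁹ × 5.98 = 2.19×10⁻⁸ C.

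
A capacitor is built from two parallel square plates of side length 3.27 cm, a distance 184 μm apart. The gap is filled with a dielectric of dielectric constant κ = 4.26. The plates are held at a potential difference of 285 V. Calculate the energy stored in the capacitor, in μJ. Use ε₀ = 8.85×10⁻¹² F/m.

A = (3.27 cm)² = 1.07×10⁻³ m².
C = κε₀A/d = 4.26 × 8.85×10⁻¹² × 1.07×10⁻³ / 1.84×10⁻⁴ = 2.19×10⁻¹⁰ F.
U = ½CV² = ½ × 2.19×10⁻¹⁰ × (285)² = 8.90×10⁻⁶ J.

U ≈ 8.90 μJ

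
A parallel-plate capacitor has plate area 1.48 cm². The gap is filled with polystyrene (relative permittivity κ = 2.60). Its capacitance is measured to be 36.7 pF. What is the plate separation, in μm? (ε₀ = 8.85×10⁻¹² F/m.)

A = 1.48 cm² = 1.48×10⁻⁴ m².
d = κε₀A/C = 2.60 × 8.85×10⁻¹² × 1.48×10⁻⁴ / 3.67×10⁻¹¹ = 9.28×10⁻⁵ m.

92.8 μm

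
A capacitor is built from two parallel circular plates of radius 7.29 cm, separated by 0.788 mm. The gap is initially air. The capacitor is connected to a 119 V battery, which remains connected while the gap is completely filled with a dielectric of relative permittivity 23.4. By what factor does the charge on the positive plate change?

23.4

Battery connected ⇒ V is held fixed.
C₂ = 23.4 C₁ and Q = CV, so Q₂/Q₁ = C₂/C₁ = 23.4.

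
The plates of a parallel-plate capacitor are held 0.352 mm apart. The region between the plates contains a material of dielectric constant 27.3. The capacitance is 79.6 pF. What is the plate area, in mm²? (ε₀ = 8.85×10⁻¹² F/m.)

A = Cd/(κε₀) = 7.96×10⁻¹¹ × 3.52×10⁻⁴ / (27.3 × 8.85×10⁻¹²) = 1.16×10⁻⁴ m².

A ≈ 116 mm²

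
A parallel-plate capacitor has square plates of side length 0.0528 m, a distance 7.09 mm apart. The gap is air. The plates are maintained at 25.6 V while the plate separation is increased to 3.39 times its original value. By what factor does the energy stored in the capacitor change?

Battery connected ⇒ V is held fixed.
C₂ = 0.295 C₁ and U = ½CV², so U₂/U₁ = C₂/C₁ = 0.295.

U₂/U₁ ≈ 0.295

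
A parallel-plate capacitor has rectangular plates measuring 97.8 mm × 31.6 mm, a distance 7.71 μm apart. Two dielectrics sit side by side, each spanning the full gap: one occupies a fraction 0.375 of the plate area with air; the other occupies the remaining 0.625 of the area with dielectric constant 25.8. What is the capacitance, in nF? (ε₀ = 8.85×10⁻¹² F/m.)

A = 97.8 × 31.6 mm² = 3.09×10⁻³ m².
Side-by-side slabs ⇒ two capacitors in parallel, each spanning the full gap.
C₁ = κ₁ε₀A₁/d = 1.00 × 8.85×10⁻¹² × 1.16×10⁻³ / 7.71×10⁻⁶ = 1.33×10⁻⁹ F.
C₂ = κ₂ε₀A₂/d = 25.8 × 8.85×10⁻¹² × 1.93×10⁻³ / 7.71×10⁻⁶ = 5.72×10⁻⁸ F.
C = C₁ + C₂ = 5.85×10⁻⁸ F.

C ≈ 58.5 nF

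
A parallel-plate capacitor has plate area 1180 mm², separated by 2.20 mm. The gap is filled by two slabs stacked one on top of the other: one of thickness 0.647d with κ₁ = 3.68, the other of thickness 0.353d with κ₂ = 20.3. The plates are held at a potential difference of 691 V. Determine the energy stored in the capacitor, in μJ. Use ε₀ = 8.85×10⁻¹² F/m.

U ≈ 5.87 μJ

A = 1180 mm² = 1.18×10⁻³ m².
Stacked slabs ⇒ two capacitors in series, each with the full plate area.
C₁ = κ₁ε₀A/d₁ = 3.68 × 8.85×10⁻¹² × 1.18×10⁻³ / 1.42×10⁻³ = 2.70×10⁻¹¹ F.
C₂ = κ₂ε₀A/d₂ = 20.3 × 8.85×10⁻¹² × 1.18×10⁻³ / 7.77×10⁻⁴ = 2.73×10⁻¹⁰ F.
C = (1/C₁ + 1/C₂)⁻¹ = 2.46×10⁻¹¹ F.
U = ½CV² = ½ × 2.46×10⁻¹¹ × (691)² = 5.87×10⁻⁶ J.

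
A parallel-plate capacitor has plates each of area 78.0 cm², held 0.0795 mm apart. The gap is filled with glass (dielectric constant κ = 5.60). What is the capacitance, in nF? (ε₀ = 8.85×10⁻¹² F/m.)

A = 78.0 cm² = 7.80×10⁻³ m².
C = κε₀A/d = 5.60 × 8.85×10⁻¹² × 7.80×10⁻³ / 7.95×10⁻⁵ = 4.86×10⁻⁹ F.

C ≈ 4.86 nF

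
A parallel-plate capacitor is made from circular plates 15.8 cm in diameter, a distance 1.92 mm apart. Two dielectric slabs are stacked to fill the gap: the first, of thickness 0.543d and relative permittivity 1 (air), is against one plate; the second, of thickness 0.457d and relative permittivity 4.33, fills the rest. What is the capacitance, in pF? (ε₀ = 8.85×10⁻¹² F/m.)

A = π(15.8/2 cm)² = 1.96×10⁻² m².
Stacked slabs ⇒ two capacitors in series, each with the full plate area.
C₁ = κ₁ε₀A/d₁ = 1.00 × 8.85×10⁻¹² × 1.96×10⁻² / 1.04×10⁻³ = 1.66×10⁻¹⁰ F.
C₂ = κ₂ε₀A/d₂ = 4.33 × 8.85×10⁻¹² × 1.96×10⁻² / 8.77×10⁻⁴ = 8.56×10⁻¹⁰ F.
C = (1/C₁ + 1/C₂)⁻¹ = 1.39×10⁻¹⁰ F.

C ≈ 139 pF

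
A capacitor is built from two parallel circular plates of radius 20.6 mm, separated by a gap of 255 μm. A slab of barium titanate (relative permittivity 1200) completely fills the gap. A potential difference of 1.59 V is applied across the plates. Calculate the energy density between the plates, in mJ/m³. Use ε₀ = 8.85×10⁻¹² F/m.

E = V/d = 1.59 / 2.55×10⁻⁴ = 6.24×10³ V/m.
u = ½κε₀E² = ½ × 1200 × 8.85×10⁻¹² × (6.24×10³)² = 0.206 J/m³.

206 mJ/m³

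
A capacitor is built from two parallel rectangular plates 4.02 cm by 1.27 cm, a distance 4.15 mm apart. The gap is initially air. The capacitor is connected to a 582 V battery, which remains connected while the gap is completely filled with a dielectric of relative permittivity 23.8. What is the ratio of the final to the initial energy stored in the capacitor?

Battery connected ⇒ V is held fixed.
C₂ = 23.8 C₁ and U = ½CV², so U₂/U₁ = C₂/C₁ = 23.8.

U₂/U₁ ≈ 23.8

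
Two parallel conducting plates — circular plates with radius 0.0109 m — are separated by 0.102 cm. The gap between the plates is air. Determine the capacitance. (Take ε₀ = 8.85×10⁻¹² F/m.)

C ≈ 3.24 pF

A = π(0.0109 m)² = 3.73×10⁻⁴ m².
C = ε₀A/d = 8.85×10⁻¹² × 3.73×10⁻⁴ / 1.02×10⁻³ = 3.24×10⁻¹² F.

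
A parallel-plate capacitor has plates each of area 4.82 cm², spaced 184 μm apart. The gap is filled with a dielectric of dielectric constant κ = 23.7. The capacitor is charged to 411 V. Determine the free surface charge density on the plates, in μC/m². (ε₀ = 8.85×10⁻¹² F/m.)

469 μC/m²

A = 4.82 cm² = 4.82×10⁻⁴ m².
C = κε₀A/d = 23.7 × 8.85×10⁻¹² × 4.82×10⁻⁴ / 1.84×10⁻⁴ = 5.49×10⁻¹⁰ F.
σ = Q/A = CV/A = 5.49×10⁻¹⁰ × 411 / 4.82×10⁻⁴ = 4.69×10⁻⁴ C/m².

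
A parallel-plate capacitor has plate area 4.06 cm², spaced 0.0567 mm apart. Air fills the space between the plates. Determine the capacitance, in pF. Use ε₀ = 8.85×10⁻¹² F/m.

A = 4.06 cm² = 4.06×10⁻⁴ m².
C = ε₀A/d = 8.85×10⁻¹² × 4.06×10⁻⁴ / 5.67×10⁻⁵ = 6.34×10⁻¹¹ F.

63.4 pF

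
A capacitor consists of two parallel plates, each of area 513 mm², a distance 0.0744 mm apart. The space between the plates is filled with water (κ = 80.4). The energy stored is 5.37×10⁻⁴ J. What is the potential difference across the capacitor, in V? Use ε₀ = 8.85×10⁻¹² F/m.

A = 513 mm² = 5.13×10⁻⁴ m².
C = κε₀A/d = 80.4 × 8.85×10⁻¹² × 5.13×10⁻⁴ / 7.44×10⁻⁵ = 4.91×10⁻⁹ F.
V = √(2U/C) = √(2 × 5.37×10⁻⁴ / 4.91×10⁻⁹) = 4.68×10² V.

V ≈ 468 V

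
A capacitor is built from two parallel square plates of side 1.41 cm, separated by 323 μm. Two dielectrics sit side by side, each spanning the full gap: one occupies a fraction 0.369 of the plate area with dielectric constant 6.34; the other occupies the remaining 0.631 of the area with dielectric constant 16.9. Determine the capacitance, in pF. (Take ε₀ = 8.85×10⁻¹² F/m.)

A = (1.41 cm)² = 1.99×10⁻⁴ m².
Side-by-side slabs ⇒ two capacitors in parallel, each spanning the full gap.
C₁ = κ₁ε₀A₁/d = 6.34 × 8.85×10⁻¹² × 7.34×10⁻⁵ / 3.23×10⁻⁴ = 1.27×10⁻¹¹ F.
C₂ = κ₂ε₀A₂/d = 16.9 × 8.85×10⁻¹² × 1.25×10⁻⁴ / 3.23×10⁻⁴ = 5.81×10⁻¹¹ F.
C = C₁ + C₂ = 7.08×10⁻¹¹ F.

C ≈ 70.8 pF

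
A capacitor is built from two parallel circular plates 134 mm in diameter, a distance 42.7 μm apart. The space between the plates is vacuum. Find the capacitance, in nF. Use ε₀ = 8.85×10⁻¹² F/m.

C ≈ 2.92 nF

A = π(134/2 mm)² = 1.41×10⁻² m².
C = ε₀A/d = 8.85×10⁻¹² × 1.41×10⁻² / 4.27×10⁻⁵ = 2.92×10⁻⁹ F.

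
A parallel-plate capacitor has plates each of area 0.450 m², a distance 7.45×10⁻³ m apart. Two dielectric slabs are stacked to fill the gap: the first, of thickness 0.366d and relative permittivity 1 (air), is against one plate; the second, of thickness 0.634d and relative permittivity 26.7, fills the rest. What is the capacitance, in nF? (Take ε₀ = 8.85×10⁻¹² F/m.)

C ≈ 1.37 nF

Stacked slabs ⇒ two capacitors in series, each with the full plate area.
C₁ = κ₁ε₀A/d₁ = 1.00 × 8.85×10⁻¹² × 0.450 / 2.73×10⁻³ = 1.46×10⁻⁹ F.
C₂ = κ₂ε₀A/d₂ = 26.7 × 8.85×10⁻¹² × 0.450 / 4.72×10⁻³ = 2.25×10⁻⁸ F.
C = (1/C₁ + 1/C₂)⁻¹ = 1.37×10⁻⁹ F.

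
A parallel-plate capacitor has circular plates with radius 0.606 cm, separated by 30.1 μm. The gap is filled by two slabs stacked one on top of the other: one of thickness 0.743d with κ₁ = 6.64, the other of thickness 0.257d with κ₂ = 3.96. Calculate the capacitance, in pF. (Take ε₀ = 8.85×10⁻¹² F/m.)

C ≈ 192 pF

A = π(0.606 cm)² = 1.15×10⁻⁴ m².
Stacked slabs ⇒ two capacitors in series, each with the full plate area.
C₁ = κ₁ε₀A/d₁ = 6.64 × 8.85×10⁻¹² × 1.15×10⁻⁴ / 2.24×10⁻⁵ = 3.03×10⁻¹⁰ F.
C₂ = κ₂ε₀A/d₂ = 3.96 × 8.85×10⁻¹² × 1.15×10⁻⁴ / 7.74×10⁻⁶ = 5.23×10⁻¹⁰ F.
C = (1/C₁ + 1/C₂)⁻¹ = 1.92×10⁻¹⁰ F.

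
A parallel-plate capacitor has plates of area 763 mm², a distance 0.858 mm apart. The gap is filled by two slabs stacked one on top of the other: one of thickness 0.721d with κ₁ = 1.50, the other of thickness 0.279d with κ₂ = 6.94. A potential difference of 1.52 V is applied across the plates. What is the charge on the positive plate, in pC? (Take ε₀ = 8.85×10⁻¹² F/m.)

Q ≈ 23.0 pC

A = 763 mm² = 7.63×10⁻⁴ m².
Stacked slabs ⇒ two capacitors in series, each with the full plate area.
C₁ = κ₁ε₀A/d₁ = 1.50 × 8.85×10⁻¹² × 7.63×10⁻⁴ / 6.19×10⁻⁴ = 1.64×10⁻¹¹ F.
C₂ = κ₂ε₀A/d₂ = 6.94 × 8.85×10⁻¹² × 7.63×10⁻⁴ / 2.39×10⁻⁴ = 1.96×10⁻¹⁰ F.
C = (1/C₁ + 1/C₂)⁻¹ = 1.51×10⁻¹¹ F.
Q = CV = 1.51×10⁻¹¹ × 1.52 = 2.30×10⁻¹¹ C.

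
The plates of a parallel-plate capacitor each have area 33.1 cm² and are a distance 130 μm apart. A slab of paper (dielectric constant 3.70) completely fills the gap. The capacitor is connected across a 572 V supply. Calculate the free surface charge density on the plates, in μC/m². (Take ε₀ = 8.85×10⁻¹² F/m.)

σ ≈ 144 μC/m²

A = 33.1 cm² = 3.31×10⁻³ m².
C = κε₀A/d = 3.70 × 8.85×10⁻¹² × 3.31×10⁻³ / 1.30×10⁻⁴ = 8.34×10⁻¹⁰ F.
σ = Q/A = CV/A = 8.34×10⁻¹⁰ × 572 / 3.31×10⁻³ = 1.44×10⁻⁴ C/m².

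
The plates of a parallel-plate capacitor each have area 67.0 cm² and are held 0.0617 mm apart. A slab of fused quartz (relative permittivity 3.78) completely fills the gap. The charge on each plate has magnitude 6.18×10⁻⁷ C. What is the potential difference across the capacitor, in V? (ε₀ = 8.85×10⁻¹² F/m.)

V ≈ 170 V

A = 67.0 cm² = 6.70×10⁻³ m².
C = κε₀A/d = 3.78 × 8.85×10⁻¹² × 6.70×10⁻³ / 6.17×10⁻⁵ = 3.63×10⁻⁹ F.
V = Q/C = 6.18×10⁻⁷ / 3.63×10⁻⁹ = 1.70×10² V.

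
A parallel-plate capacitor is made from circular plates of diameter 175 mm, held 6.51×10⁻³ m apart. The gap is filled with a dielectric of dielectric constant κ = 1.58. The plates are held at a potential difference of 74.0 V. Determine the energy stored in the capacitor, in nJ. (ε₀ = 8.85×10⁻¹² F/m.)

A = π(175/2 mm)² = 2.41×10⁻² m².
C = κε₀A/d = 1.58 × 8.85×10⁻¹² × 2.41×10⁻² / 6.51×10⁻³ = 5.17×10⁻¹¹ F.
U = ½CV² = ½ × 5.17×10⁻¹¹ × (74.0)² = 1.41×10⁻⁷ J.

U ≈ 141 nJ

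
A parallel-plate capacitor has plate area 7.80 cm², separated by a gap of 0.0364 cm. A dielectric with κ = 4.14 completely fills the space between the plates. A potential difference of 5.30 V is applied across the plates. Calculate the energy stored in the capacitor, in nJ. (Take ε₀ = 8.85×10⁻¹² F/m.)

U ≈ 1.10 nJ

A = 7.80 cm² = 7.80×10⁻⁴ m².
C = κε₀A/d = 4.14 × 8.85×10⁻¹² × 7.80×10⁻⁴ / 3.64×10⁻⁴ = 7.85×10⁻¹¹ F.
U = ½CV² = ½ × 7.85×10⁻¹¹ × (5.30)² = 1.10×10⁻⁹ J.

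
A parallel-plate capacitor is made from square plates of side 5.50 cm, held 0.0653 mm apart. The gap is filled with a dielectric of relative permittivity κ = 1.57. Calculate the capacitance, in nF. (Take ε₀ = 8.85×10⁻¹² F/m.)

A = (5.50 cm)² = 3.02×10⁻³ m².
C = κε₀A/d = 1.57 × 8.85×10⁻¹² × 3.02×10⁻³ / 6.53×10⁻⁵ = 6.44×10⁻¹⁰ F.

C ≈ 0.644 nF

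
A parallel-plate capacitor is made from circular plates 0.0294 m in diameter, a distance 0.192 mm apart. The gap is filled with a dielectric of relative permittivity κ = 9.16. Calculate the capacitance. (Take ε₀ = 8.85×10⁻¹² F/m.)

287 pF

A = π(0.0294/2 m)² = 6.79×10⁻⁴ m².
C = κε₀A/d = 9.16 × 8.85×10⁻¹² × 6.79×10⁻⁴ / 1.92×10⁻⁴ = 2.87×10⁻¹⁰ F.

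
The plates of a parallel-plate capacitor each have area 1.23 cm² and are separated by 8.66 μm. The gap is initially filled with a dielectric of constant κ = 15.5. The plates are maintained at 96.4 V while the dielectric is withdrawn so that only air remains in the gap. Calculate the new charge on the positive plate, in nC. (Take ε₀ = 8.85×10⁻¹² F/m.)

A = 1.23 cm² = 1.23×10⁻⁴ m².
Initially C₁ = κε₀A/d = 15.5 × 8.85×10⁻¹² × 1.23×10⁻⁴ / 8.66×10⁻⁶ = 1.95×10⁻⁹ F.
Q₁ = 1.88×10⁻⁷ C.
Battery connected ⇒ V is held fixed. C₂ = 0.0645 C₁ and Q = CV, so Q₂/Q₁ = C₂/C₁ = 0.0645.
Q₂ = 0.0645 × 1.88×10⁻⁷ = 1.21×10⁻⁸ C.

12.1 nC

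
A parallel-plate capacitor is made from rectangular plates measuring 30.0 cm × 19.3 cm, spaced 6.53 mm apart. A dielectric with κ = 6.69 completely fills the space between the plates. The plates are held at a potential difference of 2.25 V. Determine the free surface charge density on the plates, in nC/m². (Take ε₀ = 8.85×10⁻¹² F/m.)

A = 30.0 × 19.3 cm² = 5.79×10⁻² m².
C = κε₀A/d = 6.69 × 8.85×10⁻¹² × 5.79×10⁻² / 6.53×10⁻³ = 5.25×10⁻¹⁰ F.
σ = Q/A = CV/A = 5.25×10⁻¹⁰ × 2.25 / 5.79×10⁻² = 2.04×10⁻⁸ C/m².

σ ≈ 20.4 nC/m²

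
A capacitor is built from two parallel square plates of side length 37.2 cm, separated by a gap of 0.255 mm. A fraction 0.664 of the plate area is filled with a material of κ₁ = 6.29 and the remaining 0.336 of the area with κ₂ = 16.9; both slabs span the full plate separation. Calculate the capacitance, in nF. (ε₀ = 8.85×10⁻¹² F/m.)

A = (37.2 cm)² = 0.138 m².
Side-by-side slabs ⇒ two capacitors in parallel, each spanning the full gap.
C₁ = κ₁ε₀A₁/d = 6.29 × 8.85×10⁻¹² × 9.19×10⁻² / 2.55×10⁻⁴ = 2.01×10⁻⁸ F.
C₂ = κ₂ε₀A₂/d = 16.9 × 8.85×10⁻¹² × 4.65×10⁻² / 2.55×10⁻⁴ = 2.73×10⁻⁸ F.
C = C₁ + C₂ = 4.73×10⁻⁸ F.

47.3 nF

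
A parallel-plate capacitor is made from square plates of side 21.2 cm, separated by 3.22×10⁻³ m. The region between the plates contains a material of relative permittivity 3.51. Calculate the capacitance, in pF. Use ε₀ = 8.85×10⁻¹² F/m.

C ≈ 434 pF

A = (21.2 cm)² = 4.49×10⁻² m².
C = κε₀A/d = 3.51 × 8.85×10⁻¹² × 4.49×10⁻² / 3.22×10⁻³ = 4.34×10⁻¹⁰ F.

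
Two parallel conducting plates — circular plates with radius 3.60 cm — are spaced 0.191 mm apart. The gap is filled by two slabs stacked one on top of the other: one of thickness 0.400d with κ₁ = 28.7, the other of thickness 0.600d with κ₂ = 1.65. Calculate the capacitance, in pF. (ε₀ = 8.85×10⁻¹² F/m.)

A = π(3.60 cm)² = 4.07×10⁻³ m².
Stacked slabs ⇒ two capacitors in series, each with the full plate area.
C₁ = κ₁ε₀A/d₁ = 28.7 × 8.85×10⁻¹² × 4.07×10⁻³ / 7.64×10⁻⁵ = 1.35×10⁻⁸ F.
C₂ = κ₂ε₀A/d₂ = 1.65 × 8.85×10⁻¹² × 4.07×10⁻³ / 1.15×10⁻⁴ = 5.19×10⁻¹⁰ F.
C = (1/C₁ + 1/C₂)⁻¹ = 5.00×10⁻¹⁰ F.

C ≈ 500 pF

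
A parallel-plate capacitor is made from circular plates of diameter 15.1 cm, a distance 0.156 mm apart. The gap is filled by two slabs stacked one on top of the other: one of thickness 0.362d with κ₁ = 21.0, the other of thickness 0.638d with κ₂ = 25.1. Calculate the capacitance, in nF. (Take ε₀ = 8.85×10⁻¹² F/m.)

A = π(15.1/2 cm)² = 1.79×10⁻² m².
Stacked slabs ⇒ two capacitors in series, each with the full plate area.
C₁ = κ₁ε₀A/d₁ = 21.0 × 8.85×10⁻¹² × 1.79×10⁻² / 5.65×10⁻⁵ = 5.89×10⁻⁸ F.
C₂ = κ₂ε₀A/d₂ = 25.1 × 8.85×10⁻¹² × 1.79×10⁻² / 9.95×10⁻⁵ = 4.00×10⁻⁸ F.
C = (1/C₁ + 1/C₂)⁻¹ = 2.38×10⁻⁸ F.

C ≈ 23.8 nF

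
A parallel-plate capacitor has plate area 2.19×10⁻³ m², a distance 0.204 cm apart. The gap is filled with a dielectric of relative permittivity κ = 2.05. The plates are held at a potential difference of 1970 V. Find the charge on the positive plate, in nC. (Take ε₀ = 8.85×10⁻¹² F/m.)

38.4 nC

C = κε₀A/d = 2.05 × 8.85×10⁻¹² × 2.19×10⁻³ / 2.04×10⁻³ = 1.95×10⁻¹¹ F.
Q = CV = 1.95×10⁻¹¹ × 1970 = 3.84×10⁻⁸ C.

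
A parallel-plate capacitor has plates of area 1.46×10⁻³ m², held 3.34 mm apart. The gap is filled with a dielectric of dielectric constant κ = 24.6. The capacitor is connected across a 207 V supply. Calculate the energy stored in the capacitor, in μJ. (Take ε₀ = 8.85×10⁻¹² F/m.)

C = κε₀A/d = 24.6 × 8.85×10⁻¹² × 1.46×10⁻³ / 3.34×10⁻³ = 9.52×10⁻¹¹ F.
U = ½CV² = ½ × 9.52×10⁻¹¹ × (207)² = 2.04×10⁻⁶ J.

U ≈ 2.04 μJ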